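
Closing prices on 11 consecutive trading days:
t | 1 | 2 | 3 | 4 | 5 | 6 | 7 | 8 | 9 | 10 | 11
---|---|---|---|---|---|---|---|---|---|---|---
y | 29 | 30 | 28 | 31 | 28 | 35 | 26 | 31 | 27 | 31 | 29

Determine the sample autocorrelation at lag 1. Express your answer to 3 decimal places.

-0.767

Mean ȳ = (29 + 30 + 28 + 31 + 28 + 35 + 26 + 31 + 27 + 31 + 29)/11 = 29.5455
Numerator Σ_{t=1}^{10}(y_t−ȳ)(y_{t+1}−ȳ) = -46.5702
Denominator Σ(y_t−ȳ)² = 60.7273
r_1 = -46.5702 / 60.7273 = -0.767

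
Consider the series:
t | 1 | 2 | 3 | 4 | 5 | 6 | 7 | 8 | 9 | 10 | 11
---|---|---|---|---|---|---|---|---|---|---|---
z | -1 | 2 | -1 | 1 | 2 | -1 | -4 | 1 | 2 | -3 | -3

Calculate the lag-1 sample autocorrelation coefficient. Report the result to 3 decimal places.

Mean z̄ = (-1 + 2 − 1 + 1 + 2 − 1 − 4 + 1 + 2 − 3 − 3)/11 = -0.4545
Numerator Σ_{t=1}^{10}(z_t−z̄)(z_{t+1}−z̄) = -0.6612
Denominator Σ(z_t−z̄)² = 48.7273
r_1 = -0.6612 / 48.7273 = -0.014

-0.014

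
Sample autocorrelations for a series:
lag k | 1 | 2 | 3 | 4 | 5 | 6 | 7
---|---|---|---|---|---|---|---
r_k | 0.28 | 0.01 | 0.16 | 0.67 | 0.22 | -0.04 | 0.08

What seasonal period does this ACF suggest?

4

The largest autocorrelation is r_4 = 0.67; the remaining lags stay at or below 0.28. The elevated value at lag 1 (0.28), dropping to 0.01 at lag 2, reflects decaying short-term dependence rather than seasonality.
The dominant spike at lag 4 indicates a seasonal period of 4.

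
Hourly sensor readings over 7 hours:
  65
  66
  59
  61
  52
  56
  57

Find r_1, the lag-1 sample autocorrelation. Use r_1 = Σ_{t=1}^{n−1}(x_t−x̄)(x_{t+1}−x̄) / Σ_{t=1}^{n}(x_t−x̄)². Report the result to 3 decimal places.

Mean x̄ = (65 + 66 + 59 + 61 + 52 + 56 + 57)/7 = 59.4286
Deviations from mean: 5.5714, 6.5714, -0.4286, 1.5714, -7.4286, -3.4286, -2.4286
Σ(x_t−x̄)(x_{t+1}−x̄) = (36.6122) + (-2.8163) + (-0.6735) + (-11.6735) + (25.4694) + (8.3265) = 55.2449
Denominator Σ(x_t−x̄)² = 149.7143
r_1 = 55.2449 / 149.7143 = 0.369

0.369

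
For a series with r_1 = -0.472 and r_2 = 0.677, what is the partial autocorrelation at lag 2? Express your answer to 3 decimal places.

0.584

φ_{22} = (r_2 − r_1²) / (1 − r_1²)
r_1² = (-0.472)² = 0.222784
Numerator = 0.677 − 0.2228 = 0.4542; denominator = 1 − 0.2228 = 0.7772
φ_{22} = 0.4542 / 0.7772 = 0.584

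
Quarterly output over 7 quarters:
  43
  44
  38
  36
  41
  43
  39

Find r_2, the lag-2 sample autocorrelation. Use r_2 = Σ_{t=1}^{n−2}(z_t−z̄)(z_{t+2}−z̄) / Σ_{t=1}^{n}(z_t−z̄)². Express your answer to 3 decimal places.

Mean z̄ = (43 + 44 + 38 + 36 + 41 + 43 + 39)/7 = 40.5714
Deviations from mean: 2.4286, 3.4286, -2.5714, -4.5714, 0.4286, 2.4286, -1.5714
Numerator Σ_{t=1}^{5}(z_t−z̄)(z_{t+2}−z̄) = -34.7959
Denominator Σ(z_t−z̄)² = 53.7143
r_2 = -34.7959 / 53.7143 = -0.648

-0.648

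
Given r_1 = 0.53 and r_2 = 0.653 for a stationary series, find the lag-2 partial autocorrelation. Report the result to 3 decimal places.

φ_{22} = (r_2 − r_1²) / (1 − r_1²)
r_1² = (0.53)² = 0.2809
Numerator = 0.653 − 0.2809 = 0.3721; denominator = 1 − 0.2809 = 0.7191
φ_{22} = 0.3721 / 0.7191 = 0.517

0.517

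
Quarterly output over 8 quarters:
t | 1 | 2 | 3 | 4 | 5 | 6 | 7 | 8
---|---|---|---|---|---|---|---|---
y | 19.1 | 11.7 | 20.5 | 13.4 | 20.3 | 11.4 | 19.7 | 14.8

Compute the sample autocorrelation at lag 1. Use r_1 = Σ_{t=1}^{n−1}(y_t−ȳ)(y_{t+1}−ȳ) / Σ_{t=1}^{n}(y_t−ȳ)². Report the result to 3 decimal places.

-0.894

Mean ȳ = (19.1 + 11.7 + 20.5 + 13.4 + 20.3 + 11.4 + 19.7 + 14.8)/8 = 16.3625
Deviations from mean: 2.7375, -4.6625, 4.1375, -2.9625, 3.9375, -4.9625, 3.3375, -1.5625
Numerator Σ_{t=1}^{7}(y_t−ȳ)(y_{t+1}−ȳ) = -97.2939
Denominator Σ(y_t−ȳ)² = 108.8388
r_1 = -97.2939 / 108.8388 = -0.894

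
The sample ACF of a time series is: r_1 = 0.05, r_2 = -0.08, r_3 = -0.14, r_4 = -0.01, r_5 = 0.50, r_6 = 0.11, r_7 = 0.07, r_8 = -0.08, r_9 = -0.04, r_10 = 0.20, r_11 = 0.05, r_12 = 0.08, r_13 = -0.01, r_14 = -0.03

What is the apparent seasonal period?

5

The largest autocorrelation is r_5 = 0.50, with a weaker echo at lag 10 (0.20); the remaining lags stay at or below 0.11.
The dominant spike at lag 5 indicates a seasonal period of 5.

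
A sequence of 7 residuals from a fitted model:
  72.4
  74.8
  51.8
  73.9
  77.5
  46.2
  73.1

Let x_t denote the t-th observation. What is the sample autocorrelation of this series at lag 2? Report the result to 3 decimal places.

-0.282

Mean x̄ = (72.4 + 74.8 + 51.8 + 73.9 + 77.5 + 46.2 + 73.1)/7 = 67.1000
Deviations from mean: 5.3000, 7.7000, -15.3000, 6.8000, 10.4000, -20.9000, 6.0000
Σ(x_t−x̄)(x_{t+2}−x̄) = (-81.0900) + (52.3600) + (-159.1200) + (-142.1200) + (62.4000) = -267.5700
Denominator Σ(x_t−x̄)² = 948.6800
r_2 = -267.5700 / 948.6800 = -0.282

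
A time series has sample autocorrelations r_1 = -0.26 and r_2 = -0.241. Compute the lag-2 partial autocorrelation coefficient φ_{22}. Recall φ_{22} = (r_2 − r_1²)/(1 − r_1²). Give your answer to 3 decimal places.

-0.331

φ_{22} = (r_2 − r_1²) / (1 − r_1²)
r_1² = (-0.26)² = 0.0676
Numerator = -0.241 − 0.0676 = -0.3086; denominator = 1 − 0.0676 = 0.9324
φ_{22} = -0.3086 / 0.9324 = -0.331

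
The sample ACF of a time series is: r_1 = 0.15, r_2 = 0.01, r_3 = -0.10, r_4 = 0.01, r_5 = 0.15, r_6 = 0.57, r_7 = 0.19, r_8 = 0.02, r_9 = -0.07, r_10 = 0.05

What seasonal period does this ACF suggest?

The largest autocorrelation is r_6 = 0.57; the remaining lags stay at or below 0.19.
The dominant spike at lag 6 indicates a seasonal period of 6.

6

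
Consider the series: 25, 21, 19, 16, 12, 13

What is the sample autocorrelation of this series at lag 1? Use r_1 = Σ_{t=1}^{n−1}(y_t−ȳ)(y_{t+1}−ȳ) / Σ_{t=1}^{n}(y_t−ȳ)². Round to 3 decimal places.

0.507

Mean ȳ = (25 + 21 + 19 + 16 + 12 + 13)/6 = 17.6667
Σ(y_t−ȳ)(y_{t+1}−ȳ) = (24.4444) + (4.4444) + (-2.2222) + (9.4444) + (26.4444) = 62.5556
Denominator Σ(y_t−ȳ)² = 123.3333
r_1 = 62.5556 / 123.3333 = 0.507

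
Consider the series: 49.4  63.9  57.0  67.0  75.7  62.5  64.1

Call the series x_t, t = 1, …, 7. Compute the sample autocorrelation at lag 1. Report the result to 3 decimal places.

0.011

Mean x̄ = (49.4 + 63.9 + 57.0 + 67.0 + 75.7 + 62.5 + 64.1)/7 = 62.8000
Deviations from mean: -13.4000, 1.1000, -5.8000, 4.2000, 12.9000, -0.3000, 1.3000
Numerator Σ_{t=1}^{6}(x_t−x̄)(x_{t+1}−x̄) = 4.4400
Denominator Σ(x_t−x̄)² = 400.2400
r_1 = 4.4400 / 400.2400 = 0.011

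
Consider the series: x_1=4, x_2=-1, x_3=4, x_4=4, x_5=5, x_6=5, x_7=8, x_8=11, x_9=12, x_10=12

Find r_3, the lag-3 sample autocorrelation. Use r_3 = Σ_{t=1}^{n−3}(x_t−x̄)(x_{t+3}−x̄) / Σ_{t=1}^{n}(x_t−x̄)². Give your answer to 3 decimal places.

0.064

Mean x̄ = (4 − 1 + 4 + 4 + 5 + 5 + 8 + 11 + 12 + 12)/10 = 6.4000
Numerator Σ_{t=1}^{7}(x_t−x̄)(x_{t+3}−x̄) = 10.3200
Denominator Σ(x_t−x̄)² = 162.4000
r_3 = 10.3200 / 162.4000 = 0.064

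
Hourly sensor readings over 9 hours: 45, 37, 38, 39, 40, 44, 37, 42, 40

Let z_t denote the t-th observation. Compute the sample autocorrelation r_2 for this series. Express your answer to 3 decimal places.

-0.039

Mean z̄ = (45 + 37 + 38 + 39 + 40 + 44 + 37 + 42 + 40)/9 = 40.2222
Σ(z_t−z̄)(z_{t+2}−z̄) = (-10.6173) + (3.9383) + (0.4938) + (-4.6173) + (0.7160) + (6.7160) + (0.7160) = -2.6543
Denominator Σ(z_t−z̄)² = 67.5556
r_2 = -2.6543 / 67.5556 = -0.039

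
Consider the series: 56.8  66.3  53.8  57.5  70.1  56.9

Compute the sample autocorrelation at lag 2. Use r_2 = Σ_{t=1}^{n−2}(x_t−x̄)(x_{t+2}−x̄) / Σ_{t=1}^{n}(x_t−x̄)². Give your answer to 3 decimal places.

Mean x̄ = (56.8 + 66.3 + 53.8 + 57.5 + 70.1 + 56.9)/6 = 60.2333
Σ(x_t−x̄)(x_{t+2}−x̄) = (22.0878) + (-16.5822) + (-63.4756) + (9.1111) = -48.8589
Denominator Σ(x_t−x̄)² = 205.9133
r_2 = -48.8589 / 205.9133 = -0.237

-0.237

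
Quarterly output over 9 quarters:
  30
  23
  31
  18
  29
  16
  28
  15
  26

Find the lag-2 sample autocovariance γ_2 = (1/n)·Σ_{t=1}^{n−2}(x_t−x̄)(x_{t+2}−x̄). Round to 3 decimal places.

Mean x̄ = (30 + 23 + 31 + 18 + 29 + 16 + 28 + 15 + 26)/9 = 24.0000
Σ_{t=1}^{7}(x_t−x̄)(x_{t+2}−x̄) = 231.0000
γ_2 = 231.0000 / 9 = 25.667

25.667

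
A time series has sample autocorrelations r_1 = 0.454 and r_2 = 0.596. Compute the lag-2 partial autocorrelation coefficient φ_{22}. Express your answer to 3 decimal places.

0.491

φ_{22} = (r_2 − r_1²) / (1 − r_1²)
r_1² = (0.454)² = 0.206116
Numerator = 0.596 − 0.2061 = 0.3899; denominator = 1 − 0.2061 = 0.7939
φ_{22} = 0.3899 / 0.7939 = 0.491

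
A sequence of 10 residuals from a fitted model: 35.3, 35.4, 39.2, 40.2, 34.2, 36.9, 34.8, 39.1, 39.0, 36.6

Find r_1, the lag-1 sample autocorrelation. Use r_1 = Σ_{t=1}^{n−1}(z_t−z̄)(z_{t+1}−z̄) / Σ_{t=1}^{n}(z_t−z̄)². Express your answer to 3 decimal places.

Mean z̄ = (35.3 + 35.4 + 39.2 + 40.2 + 34.2 + 36.9 + 34.8 + 39.1 + 39.0 + 36.6)/10 = 37.0700
Numerator Σ_{t=1}^{9}(z_t−z̄)(z_{t+1}−z̄) = -3.6409
Denominator Σ(z_t−z̄)² = 41.7410
r_1 = -3.6409 / 41.7410 = -0.087

-0.087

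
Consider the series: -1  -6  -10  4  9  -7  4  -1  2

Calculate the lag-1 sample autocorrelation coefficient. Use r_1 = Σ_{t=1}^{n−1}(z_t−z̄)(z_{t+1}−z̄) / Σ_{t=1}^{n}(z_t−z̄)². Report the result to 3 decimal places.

-0.134

Mean z̄ = (-1 − 6 − 10 + 4 + 9 − 7 + 4 − 1 + 2)/9 = -0.6667
Numerator Σ_{t=1}^{8}(z_t−z̄)(z_{t+1}−z̄) = -40.1111
Denominator Σ(z_t−z̄)² = 300.0000
r_1 = -40.1111 / 300.0000 = -0.134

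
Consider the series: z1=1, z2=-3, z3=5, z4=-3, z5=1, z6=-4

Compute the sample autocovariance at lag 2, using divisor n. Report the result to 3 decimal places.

5.250

Mean z̄ = (1 − 3 + 5 − 3 + 1 − 4)/6 = -0.5000
Σ_{t=1}^{4}(z_t−z̄)(z_{t+2}−z̄) = 31.5000
γ_2 = 31.5000 / 6 = 5.250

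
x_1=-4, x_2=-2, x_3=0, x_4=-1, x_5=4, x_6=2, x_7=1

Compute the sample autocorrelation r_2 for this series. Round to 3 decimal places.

0.095

Mean x̄ = (-4 − 2 + 0 − 1 + 4 + 2 + 1)/7 = 0.0000
Deviations from mean: -4.0000, -2.0000, 0.0000, -1.0000, 4.0000, 2.0000, 1.0000
Numerator Σ_{t=1}^{5}(x_t−x̄)(x_{t+2}−x̄) = 4.0000
Denominator Σ(x_t−x̄)² = 42.0000
r_2 = 4.0000 / 42.0000 = 0.095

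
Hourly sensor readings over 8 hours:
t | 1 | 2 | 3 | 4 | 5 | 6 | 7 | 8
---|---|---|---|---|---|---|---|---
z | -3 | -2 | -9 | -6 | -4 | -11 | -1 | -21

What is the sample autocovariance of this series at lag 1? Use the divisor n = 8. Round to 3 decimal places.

-13.486

Mean z̄ = (-3 − 2 − 9 − 6 − 4 − 11 − 1 − 21)/8 = -7.1250
Σ_{t=1}^{7}(z_t−z̄)(z_{t+1}−z̄) = -107.8906
γ_1 = -107.8906 / 8 = -13.486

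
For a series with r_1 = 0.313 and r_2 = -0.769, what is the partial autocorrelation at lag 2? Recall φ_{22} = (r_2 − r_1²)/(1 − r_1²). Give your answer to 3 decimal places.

φ_{22} = (r_2 − r_1²) / (1 − r_1²)
r_1² = (0.313)² = 0.097969
Numerator = -0.769 − 0.0980 = -0.8670; denominator = 1 − 0.0980 = 0.9020
φ_{22} = -0.8670 / 0.9020 = -0.961

-0.961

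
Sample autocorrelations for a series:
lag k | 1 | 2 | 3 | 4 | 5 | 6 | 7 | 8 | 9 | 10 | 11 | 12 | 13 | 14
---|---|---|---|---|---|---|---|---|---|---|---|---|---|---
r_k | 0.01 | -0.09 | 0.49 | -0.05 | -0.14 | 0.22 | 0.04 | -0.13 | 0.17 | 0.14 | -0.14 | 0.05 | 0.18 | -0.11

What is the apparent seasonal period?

3

The largest autocorrelation is r_3 = 0.49, with a weaker echo at lag 6 (0.22); the remaining lags stay at or below 0.18.
The dominant spike at lag 3 indicates a seasonal period of 3.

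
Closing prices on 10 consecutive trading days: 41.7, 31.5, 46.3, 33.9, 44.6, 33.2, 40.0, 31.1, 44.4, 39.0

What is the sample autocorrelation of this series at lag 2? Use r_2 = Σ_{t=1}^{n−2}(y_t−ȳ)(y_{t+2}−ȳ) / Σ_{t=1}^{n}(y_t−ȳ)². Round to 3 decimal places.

Mean ȳ = (41.7 + 31.5 + 46.3 + 33.9 + 44.6 + 33.2 + 40.0 + 31.1 + 44.4 + 39.0)/10 = 38.5700
Numerator Σ_{t=1}^{8}(y_t−ȳ)(y_{t+2}−ȳ) = 182.7632
Denominator Σ(y_t−ȳ)² = 298.5610
r_2 = 182.7632 / 298.5610 = 0.612

0.612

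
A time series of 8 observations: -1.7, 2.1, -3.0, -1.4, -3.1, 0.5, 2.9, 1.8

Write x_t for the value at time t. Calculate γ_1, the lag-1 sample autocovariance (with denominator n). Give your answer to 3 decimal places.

Mean x̄ = (-1.7 + 2.1 − 3.0 − 1.4 − 3.1 + 0.5 + 2.9 + 1.8)/8 = -0.2375
Σ_{t=1}^{7}(x_t−x̄)(x_{t+1}−x̄) = 3.2586
γ_1 = 3.2586 / 8 = 0.407

0.407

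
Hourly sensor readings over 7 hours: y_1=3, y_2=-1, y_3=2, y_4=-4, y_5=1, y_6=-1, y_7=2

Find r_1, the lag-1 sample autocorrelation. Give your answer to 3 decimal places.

-0.543

Mean ȳ = (3 − 1 + 2 − 4 + 1 − 1 + 2)/7 = 0.2857
Deviations from mean: 2.7143, -1.2857, 1.7143, -4.2857, 0.7143, -1.2857, 1.7143
Numerator Σ_{t=1}^{6}(y_t−ȳ)(y_{t+1}−ȳ) = -19.2245
Denominator Σ(y_t−ȳ)² = 35.4286
r_1 = -19.2245 / 35.4286 = -0.543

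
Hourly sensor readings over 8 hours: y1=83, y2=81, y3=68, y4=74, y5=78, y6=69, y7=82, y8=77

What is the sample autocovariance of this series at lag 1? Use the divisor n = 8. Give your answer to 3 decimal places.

-5.156

Mean ȳ = (83 + 81 + 68 + 74 + 78 + 69 + 82 + 77)/8 = 76.5000
Deviations: 6.5000, 4.5000, -8.5000, -2.5000, 1.5000, -7.5000, 5.5000, 0.5000
Σ_{t=1}^{7}(y_t−ȳ)(y_{t+1}−ȳ) = -41.2500
γ_1 = -41.2500 / 8 = -5.156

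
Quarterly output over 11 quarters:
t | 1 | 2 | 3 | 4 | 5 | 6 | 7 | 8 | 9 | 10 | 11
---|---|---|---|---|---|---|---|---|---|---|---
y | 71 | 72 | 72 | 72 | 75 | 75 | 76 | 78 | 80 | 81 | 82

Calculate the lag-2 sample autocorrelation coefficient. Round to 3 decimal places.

0.483

Mean ȳ = (71 + 72 + 72 + 72 + 75 + 75 + 76 + 78 + 80 + 81 + 82)/11 = 75.8182
Numerator Σ_{t=1}^{9}(y_t−ȳ)(y_{t+2}−ȳ) = 75.2066
Denominator Σ(y_t−ȳ)² = 155.6364
r_2 = 75.2066 / 155.6364 = 0.483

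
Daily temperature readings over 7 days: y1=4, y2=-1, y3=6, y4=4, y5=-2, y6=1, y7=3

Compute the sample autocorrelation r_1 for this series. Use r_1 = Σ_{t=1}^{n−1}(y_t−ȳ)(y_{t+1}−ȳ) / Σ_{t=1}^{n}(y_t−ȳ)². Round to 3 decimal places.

-0.290

Mean ȳ = (4 − 1 + 6 + 4 − 2 + 1 + 3)/7 = 2.1429
Deviations from mean: 1.8571, -3.1429, 3.8571, 1.8571, -4.1429, -1.1429, 0.8571
Σ(y_t−ȳ)(y_{t+1}−ȳ) = (-5.8367) + (-12.1224) + (7.1633) + (-7.6939) + (4.7347) + (-0.9796) = -14.7347
Denominator Σ(y_t−ȳ)² = 50.8571
r_1 = -14.7347 / 50.8571 = -0.290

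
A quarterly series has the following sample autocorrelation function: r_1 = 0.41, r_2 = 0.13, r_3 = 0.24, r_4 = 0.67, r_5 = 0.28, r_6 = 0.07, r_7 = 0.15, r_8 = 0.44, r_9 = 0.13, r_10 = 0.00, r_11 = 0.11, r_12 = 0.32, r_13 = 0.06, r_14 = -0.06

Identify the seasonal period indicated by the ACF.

4

The largest autocorrelation is r_4 = 0.67, with a weaker echo at lag 8 (0.44); the remaining lags stay at or below 0.41. The elevated value at lag 1 (0.41), dropping to 0.13 at lag 2, reflects decaying short-term dependence rather than seasonality.
The dominant spike at lag 4 indicates a seasonal period of 4.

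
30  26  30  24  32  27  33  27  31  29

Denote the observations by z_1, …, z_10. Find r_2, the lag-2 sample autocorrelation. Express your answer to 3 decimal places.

0.725

Mean z̄ = (30 + 26 + 30 + 24 + 32 + 27 + 33 + 27 + 31 + 29)/10 = 28.9000
Numerator Σ_{t=1}^{8}(z_t−z̄)(z_{t+2}−z̄) = 52.8800
Denominator Σ(z_t−z̄)² = 72.9000
r_2 = 52.8800 / 72.9000 = 0.725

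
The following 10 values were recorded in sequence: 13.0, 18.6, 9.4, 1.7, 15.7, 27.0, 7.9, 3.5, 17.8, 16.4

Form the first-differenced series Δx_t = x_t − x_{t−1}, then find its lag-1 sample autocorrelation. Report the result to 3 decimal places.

-0.133

First differences Δx: 5.6, -9.2, -7.7, 14.0, 11.3, -19.1, -4.4, 14.3, -1.4
Mean of differences = 0.3778
Numerator Σ(Δx_t−Δx̄)(Δx_{t+1}−Δx̄) = -144.8505
Denominator Σ(Δx_t−Δx̄)² = 1088.3156
r_1(Δx) = -144.8505 / 1088.3156 = -0.133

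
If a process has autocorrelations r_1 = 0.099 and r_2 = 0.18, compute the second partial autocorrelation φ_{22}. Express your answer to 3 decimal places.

φ_{22} = (r_2 − r_1²) / (1 − r_1²)
r_1² = (0.099)² = 0.009801
Numerator = 0.18 − 0.0098 = 0.1702; denominator = 1 − 0.0098 = 0.9902
φ_{22} = 0.1702 / 0.9902 = 0.172

0.172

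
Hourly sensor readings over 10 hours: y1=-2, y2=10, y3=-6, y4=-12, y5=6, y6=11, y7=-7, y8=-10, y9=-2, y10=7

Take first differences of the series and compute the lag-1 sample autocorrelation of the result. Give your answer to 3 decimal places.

First differences Δy: 12, -16, -6, 18, 5, -18, -3, 8, 9
Mean of differences = 1.0000
Numerator Σ(Δy_t−Δȳ)(Δy_{t+1}−Δȳ) = -91.0000
Denominator Σ(Δy_t−Δȳ)² = 1254.0000
r_1(Δy) = -91.0000 / 1254.0000 = -0.073

-0.073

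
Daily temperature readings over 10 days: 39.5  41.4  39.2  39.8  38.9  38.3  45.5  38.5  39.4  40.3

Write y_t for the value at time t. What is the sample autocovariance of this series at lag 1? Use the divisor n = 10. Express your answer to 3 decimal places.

-1.654

Mean ȳ = (39.5 + 41.4 + 39.2 + 39.8 + 38.9 + 38.3 + 45.5 + 38.5 + 39.4 + 40.3)/10 = 40.0800
Σ_{t=1}^{9}(y_t−ȳ)(y_{t+1}−ȳ) = -16.5364
γ_1 = -16.5364 / 10 = -1.654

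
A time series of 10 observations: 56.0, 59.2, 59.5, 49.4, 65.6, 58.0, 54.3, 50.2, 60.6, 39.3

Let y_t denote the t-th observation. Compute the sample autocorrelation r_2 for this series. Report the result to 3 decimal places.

0.122

Mean ȳ = (56.0 + 59.2 + 59.5 + 49.4 + 65.6 + 58.0 + 54.3 + 50.2 + 60.6 + 39.3)/10 = 55.2100
Numerator Σ_{t=1}^{8}(y_t−ȳ)(y_{t+2}−ȳ) = 59.9418
Denominator Σ(y_t−ȳ)² = 492.5490
r_2 = 59.9418 / 492.5490 = 0.122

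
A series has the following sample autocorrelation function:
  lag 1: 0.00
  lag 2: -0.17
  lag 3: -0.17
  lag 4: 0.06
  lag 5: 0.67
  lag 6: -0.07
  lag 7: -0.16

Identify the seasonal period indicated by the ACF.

The largest autocorrelation is r_5 = 0.67; the remaining lags stay at or below 0.06.
The dominant spike at lag 5 indicates a seasonal period of 5.

5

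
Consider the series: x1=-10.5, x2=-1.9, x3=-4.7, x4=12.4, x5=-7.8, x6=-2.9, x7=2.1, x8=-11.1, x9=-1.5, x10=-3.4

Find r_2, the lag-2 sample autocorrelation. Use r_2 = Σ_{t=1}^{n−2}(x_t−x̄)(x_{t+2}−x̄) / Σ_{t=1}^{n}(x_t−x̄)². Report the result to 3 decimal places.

Mean x̄ = (-10.5 − 1.9 − 4.7 + 12.4 − 7.8 − 2.9 + 2.1 − 11.1 − 1.5 − 3.4)/10 = -2.9300
Numerator Σ_{t=1}^{8}(x_t−x̄)(x_{t+2}−x̄) = 24.5602
Denominator Σ(x_t−x̄)² = 414.5410
r_2 = 24.5602 / 414.5410 = 0.059

0.059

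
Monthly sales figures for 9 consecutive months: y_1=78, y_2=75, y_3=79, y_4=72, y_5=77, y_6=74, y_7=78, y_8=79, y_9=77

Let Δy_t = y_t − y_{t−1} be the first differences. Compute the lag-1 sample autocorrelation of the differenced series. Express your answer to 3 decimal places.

-0.772

First differences Δy: -3, 4, -7, 5, -3, 4, 1, -2
Mean of differences = -0.1250
Numerator Σ(Δy_t−Δȳ)(Δy_{t+1}−Δȳ) = -99.5156
Denominator Σ(Δy_t−Δȳ)² = 128.8750
r_1(Δy) = -99.5156 / 128.8750 = -0.772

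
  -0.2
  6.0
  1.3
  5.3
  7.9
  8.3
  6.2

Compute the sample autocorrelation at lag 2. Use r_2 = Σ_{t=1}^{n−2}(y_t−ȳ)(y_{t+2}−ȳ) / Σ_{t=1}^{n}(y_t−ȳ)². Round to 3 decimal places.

0.212

Mean ȳ = (-0.2 + 6.0 + 1.3 + 5.3 + 7.9 + 8.3 + 6.2)/7 = 4.9714
Deviations from mean: -5.1714, 1.0286, -3.6714, 0.3286, 2.9286, 3.3286, 1.2286
Σ(y_t−ȳ)(y_{t+2}−ȳ) = (18.9865) + (0.3380) + (-10.7520) + (1.0937) + (3.5980) = 13.2641
Denominator Σ(y_t−ȳ)² = 62.5543
r_2 = 13.2641 / 62.5543 = 0.212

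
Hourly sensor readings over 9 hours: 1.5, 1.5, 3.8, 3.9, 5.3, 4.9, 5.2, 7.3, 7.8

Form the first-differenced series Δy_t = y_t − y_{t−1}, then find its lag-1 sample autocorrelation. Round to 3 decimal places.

First differences Δy: 0.0, 2.3, 0.1, 1.4, -0.4, 0.3, 2.1, 0.5
Mean of differences = 0.7875
Numerator Σ(Δy_t−Δȳ)(Δy_{t+1}−Δȳ) = -3.8177
Denominator Σ(Δy_t−Δȳ)² = 7.2088
r_1(Δy) = -3.8177 / 7.2088 = -0.530

-0.530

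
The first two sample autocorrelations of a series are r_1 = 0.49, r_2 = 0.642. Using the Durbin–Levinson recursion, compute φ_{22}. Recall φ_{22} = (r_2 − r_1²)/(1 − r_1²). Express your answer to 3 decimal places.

0.529

φ_{22} = (r_2 − r_1²) / (1 − r_1²)
r_1² = (0.49)² = 0.2401
Numerator = 0.642 − 0.2401 = 0.4019; denominator = 1 − 0.2401 = 0.7599
φ_{22} = 0.4019 / 0.7599 = 0.529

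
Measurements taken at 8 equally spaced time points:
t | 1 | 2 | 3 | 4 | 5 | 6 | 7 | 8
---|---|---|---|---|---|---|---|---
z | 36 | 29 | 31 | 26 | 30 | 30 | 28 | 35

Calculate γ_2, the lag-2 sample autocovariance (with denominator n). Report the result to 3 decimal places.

1.387

Mean z̄ = (36 + 29 + 31 + 26 + 30 + 30 + 28 + 35)/8 = 30.6250
Deviations: 5.3750, -1.6250, 0.3750, -4.6250, -0.6250, -0.6250, -2.6250, 4.3750
Σ_{t=1}^{6}(z_t−z̄)(z_{t+2}−z̄) = 11.0938
γ_2 = 11.0938 / 8 = 1.387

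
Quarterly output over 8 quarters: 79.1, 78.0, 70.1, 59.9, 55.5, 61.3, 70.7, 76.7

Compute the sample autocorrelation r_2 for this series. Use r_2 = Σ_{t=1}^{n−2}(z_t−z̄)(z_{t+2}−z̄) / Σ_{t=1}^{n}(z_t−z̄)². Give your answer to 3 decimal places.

Mean z̄ = (79.1 + 78.0 + 70.1 + 59.9 + 55.5 + 61.3 + 70.7 + 76.7)/8 = 68.9125
Numerator Σ_{t=1}^{6}(z_t−z̄)(z_{t+2}−z̄) = -100.3803
Denominator Σ(z_t−z̄)² = 570.6888
r_2 = -100.3803 / 570.6888 = -0.176

-0.176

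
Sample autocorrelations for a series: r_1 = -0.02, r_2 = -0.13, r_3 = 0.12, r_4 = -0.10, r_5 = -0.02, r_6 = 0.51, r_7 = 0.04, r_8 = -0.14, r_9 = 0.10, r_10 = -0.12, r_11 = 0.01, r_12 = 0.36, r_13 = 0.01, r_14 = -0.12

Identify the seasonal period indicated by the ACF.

6

The largest autocorrelation is r_6 = 0.51, with a weaker echo at lag 12 (0.36); the remaining lags stay at or below 0.12.
The dominant spike at lag 6 indicates a seasonal period of 6.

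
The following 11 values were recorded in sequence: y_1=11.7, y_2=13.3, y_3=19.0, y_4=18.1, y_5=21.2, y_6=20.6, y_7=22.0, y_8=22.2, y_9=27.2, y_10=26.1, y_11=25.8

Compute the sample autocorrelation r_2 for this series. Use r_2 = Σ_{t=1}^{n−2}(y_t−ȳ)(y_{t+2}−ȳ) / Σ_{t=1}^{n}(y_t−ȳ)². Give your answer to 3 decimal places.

0.342

Mean ȳ = (11.7 + 13.3 + 19.0 + 18.1 + 21.2 + 20.6 + 22.0 + 22.2 + 27.2 + 26.1 + 25.8)/11 = 20.6545
Numerator Σ_{t=1}^{9}(y_t−ȳ)(y_{t+2}−ȳ) = 84.3913
Denominator Σ(y_t−ȳ)² = 247.0073
r_2 = 84.3913 / 247.0073 = 0.342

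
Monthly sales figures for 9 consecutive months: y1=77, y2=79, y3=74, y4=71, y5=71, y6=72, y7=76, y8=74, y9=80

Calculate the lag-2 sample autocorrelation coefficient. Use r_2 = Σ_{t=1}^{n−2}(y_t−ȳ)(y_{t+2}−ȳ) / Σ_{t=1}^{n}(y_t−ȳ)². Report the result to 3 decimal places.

Mean ȳ = (77 + 79 + 74 + 71 + 71 + 72 + 76 + 74 + 80)/9 = 74.8889
Σ(y_t−ȳ)(y_{t+2}−ȳ) = (-1.8765) + (-15.9877) + (3.4568) + (11.2346) + (-4.3210) + (2.5679) + (5.6790) = 0.7531
Denominator Σ(y_t−ȳ)² = 88.8889
r_2 = 0.7531 / 88.8889 = 0.008

0.008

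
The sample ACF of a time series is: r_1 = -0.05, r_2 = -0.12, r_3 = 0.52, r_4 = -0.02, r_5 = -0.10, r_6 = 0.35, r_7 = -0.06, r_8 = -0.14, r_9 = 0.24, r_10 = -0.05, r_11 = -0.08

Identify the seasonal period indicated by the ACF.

3

The largest autocorrelation is r_3 = 0.52, with weaker echoes at lags 6 (0.35) and 9 (0.24); the remaining lags stay at or below -0.02.
The dominant spike at lag 3 indicates a seasonal period of 3.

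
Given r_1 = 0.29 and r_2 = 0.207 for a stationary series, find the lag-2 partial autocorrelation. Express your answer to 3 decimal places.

φ_{22} = (r_2 − r_1²) / (1 − r_1²)
r_1² = (0.29)² = 0.0841
Numerator = 0.207 − 0.0841 = 0.1229; denominator = 1 − 0.0841 = 0.9159
φ_{22} = 0.1229 / 0.9159 = 0.134

0.134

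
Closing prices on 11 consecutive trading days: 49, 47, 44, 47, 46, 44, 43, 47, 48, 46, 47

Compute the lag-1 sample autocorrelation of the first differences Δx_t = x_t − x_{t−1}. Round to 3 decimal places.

First differences Δx: -2, -3, 3, -1, -2, -1, 4, 1, -2, 1
Mean of differences = -0.2000
Numerator Σ(Δx_t−Δx̄)(Δx_{t+1}−Δx̄) = -6.2400
Denominator Σ(Δx_t−Δx̄)² = 49.6000
r_1(Δx) = -6.2400 / 49.6000 = -0.126

-0.126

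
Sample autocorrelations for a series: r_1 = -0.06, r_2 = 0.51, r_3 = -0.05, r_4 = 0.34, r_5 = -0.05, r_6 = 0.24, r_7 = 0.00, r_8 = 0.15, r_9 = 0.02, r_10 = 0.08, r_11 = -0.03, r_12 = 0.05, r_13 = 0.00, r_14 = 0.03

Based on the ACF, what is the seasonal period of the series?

2

The largest autocorrelation is r_2 = 0.51, with weaker echoes at lags 4 (0.34), 6 (0.24) and 8 (0.15); the remaining lags stay at or below 0.08.
The dominant spike at lag 2 indicates a seasonal period of 2.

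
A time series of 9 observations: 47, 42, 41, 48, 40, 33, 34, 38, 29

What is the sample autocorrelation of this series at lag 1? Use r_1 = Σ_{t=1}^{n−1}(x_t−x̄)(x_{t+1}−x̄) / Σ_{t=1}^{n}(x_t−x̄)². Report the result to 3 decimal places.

Mean x̄ = (47 + 42 + 41 + 48 + 40 + 33 + 34 + 38 + 29)/9 = 39.1111
Numerator Σ_{t=1}^{8}(x_t−x̄)(x_{t+1}−x̄) = 95.6543
Denominator Σ(x_t−x̄)² = 320.8889
r_1 = 95.6543 / 320.8889 = 0.298

0.298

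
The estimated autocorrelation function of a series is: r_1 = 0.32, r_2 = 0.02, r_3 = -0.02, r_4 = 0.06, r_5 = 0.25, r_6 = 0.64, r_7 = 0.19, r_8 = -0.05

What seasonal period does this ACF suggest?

The largest autocorrelation is r_6 = 0.64; the remaining lags stay at or below 0.32. The elevated value at lag 1 (0.32), dropping to 0.02 at lag 2, reflects decaying short-term dependence rather than seasonality.
The dominant spike at lag 6 indicates a seasonal period of 6.

6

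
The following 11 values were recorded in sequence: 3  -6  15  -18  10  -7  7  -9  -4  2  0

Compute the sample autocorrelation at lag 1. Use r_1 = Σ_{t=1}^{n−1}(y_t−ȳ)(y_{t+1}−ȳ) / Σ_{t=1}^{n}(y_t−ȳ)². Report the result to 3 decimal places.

Mean ȳ = (3 − 6 + 15 − 18 + 10 − 7 + 7 − 9 − 4 + 2 + 0)/11 = -0.6364
Numerator Σ_{t=1}^{10}(y_t−ȳ)(y_{t+1}−ȳ) = -718.7686
Denominator Σ(y_t−ȳ)² = 888.5455
r_1 = -718.7686 / 888.5455 = -0.809

-0.809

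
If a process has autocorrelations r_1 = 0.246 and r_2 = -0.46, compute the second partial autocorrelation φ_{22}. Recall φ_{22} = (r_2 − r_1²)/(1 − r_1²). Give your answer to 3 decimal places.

-0.554

φ_{22} = (r_2 − r_1²) / (1 − r_1²)
r_1² = (0.246)² = 0.060516
Numerator = -0.46 − 0.0605 = -0.5205; denominator = 1 − 0.0605 = 0.9395
φ_{22} = -0.5205 / 0.9395 = -0.554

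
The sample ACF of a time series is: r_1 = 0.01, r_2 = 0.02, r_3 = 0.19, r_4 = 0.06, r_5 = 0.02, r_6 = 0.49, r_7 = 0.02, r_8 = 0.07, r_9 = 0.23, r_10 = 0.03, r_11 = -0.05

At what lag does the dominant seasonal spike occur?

The largest autocorrelation is r_6 = 0.49; the remaining lags stay at or below 0.23.
The dominant spike at lag 6 indicates a seasonal period of 6.

6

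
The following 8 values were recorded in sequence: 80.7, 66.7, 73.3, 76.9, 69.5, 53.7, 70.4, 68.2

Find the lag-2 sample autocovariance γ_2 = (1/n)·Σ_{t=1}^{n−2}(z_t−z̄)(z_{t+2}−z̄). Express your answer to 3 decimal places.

Mean z̄ = (80.7 + 66.7 + 73.3 + 76.9 + 69.5 + 53.7 + 70.4 + 68.2)/8 = 69.9250
Deviations: 10.7750, -3.2250, 3.3750, 6.9750, -0.4250, -16.2250, 0.4750, -1.7250
Σ_{t=1}^{6}(z_t−z̄)(z_{t+2}−z̄) = -72.9463
γ_2 = -72.9463 / 8 = -9.118

-9.118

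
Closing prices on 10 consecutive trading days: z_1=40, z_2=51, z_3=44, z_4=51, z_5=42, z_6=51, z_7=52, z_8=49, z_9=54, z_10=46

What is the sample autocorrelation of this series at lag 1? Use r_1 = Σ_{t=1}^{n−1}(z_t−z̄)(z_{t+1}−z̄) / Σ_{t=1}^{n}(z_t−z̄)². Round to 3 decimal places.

Mean z̄ = (40 + 51 + 44 + 51 + 42 + 51 + 52 + 49 + 54 + 46)/10 = 48.0000
Numerator Σ_{t=1}^{9}(z_t−z̄)(z_{t+1}−z̄) = -74.0000
Denominator Σ(z_t−z̄)² = 200.0000
r_1 = -74.0000 / 200.0000 = -0.370

-0.370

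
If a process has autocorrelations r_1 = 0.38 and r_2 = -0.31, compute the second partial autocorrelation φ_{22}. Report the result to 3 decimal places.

-0.531

φ_{22} = (r_2 − r_1²) / (1 − r_1²)
r_1² = (0.38)² = 0.1444
Numerator = -0.31 − 0.1444 = -0.4544; denominator = 1 − 0.1444 = 0.8556
φ_{22} = -0.4544 / 0.8556 = -0.531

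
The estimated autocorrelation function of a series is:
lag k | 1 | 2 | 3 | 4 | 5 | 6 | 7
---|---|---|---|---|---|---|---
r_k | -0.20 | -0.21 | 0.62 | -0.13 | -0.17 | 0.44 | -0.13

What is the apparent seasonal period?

The largest autocorrelation is r_3 = 0.62, with a weaker echo at lag 6 (0.44); the remaining lags stay at or below -0.13.
The dominant spike at lag 3 indicates a seasonal period of 3.

3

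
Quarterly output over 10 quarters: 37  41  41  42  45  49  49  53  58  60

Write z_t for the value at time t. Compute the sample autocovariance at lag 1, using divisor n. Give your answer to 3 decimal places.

Mean z̄ = (37 + 41 + 41 + 42 + 45 + 49 + 49 + 53 + 58 + 60)/10 = 47.5000
Σ_{t=1}^{9}(z_t−z̄)(z_{t+1}−z̄) = 355.7500
γ_1 = 355.7500 / 10 = 35.575

35.575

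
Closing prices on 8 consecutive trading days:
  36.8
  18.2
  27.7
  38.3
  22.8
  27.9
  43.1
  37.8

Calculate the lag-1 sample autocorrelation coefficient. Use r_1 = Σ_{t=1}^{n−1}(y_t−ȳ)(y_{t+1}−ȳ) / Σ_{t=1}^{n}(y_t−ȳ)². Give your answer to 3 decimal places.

Mean ȳ = (36.8 + 18.2 + 27.7 + 38.3 + 22.8 + 27.9 + 43.1 + 37.8)/8 = 31.5750
Deviations from mean: 5.2250, -13.3750, -3.8750, 6.7250, -8.7750, -3.6750, 11.5250, 6.2250
Numerator Σ_{t=1}^{7}(y_t−ȳ)(y_{t+1}−ȳ) = -41.4906
Denominator Σ(y_t−ȳ)² = 528.5150
r_1 = -41.4906 / 528.5150 = -0.079

-0.079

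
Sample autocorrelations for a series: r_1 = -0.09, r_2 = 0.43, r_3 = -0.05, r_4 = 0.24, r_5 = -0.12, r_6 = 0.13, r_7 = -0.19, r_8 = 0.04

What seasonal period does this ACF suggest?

2

The largest autocorrelation is r_2 = 0.43, with a weaker echo at lag 4 (0.24); the remaining lags stay at or below 0.13.
The dominant spike at lag 2 indicates a seasonal period of 2.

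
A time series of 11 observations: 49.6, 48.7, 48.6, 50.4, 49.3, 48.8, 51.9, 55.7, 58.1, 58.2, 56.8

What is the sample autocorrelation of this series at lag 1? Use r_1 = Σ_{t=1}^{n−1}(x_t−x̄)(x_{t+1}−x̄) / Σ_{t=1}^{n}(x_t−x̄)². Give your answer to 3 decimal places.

Mean x̄ = (49.6 + 48.7 + 48.6 + 50.4 + 49.3 + 48.8 + 51.9 + 55.7 + 58.1 + 58.2 + 56.8)/11 = 52.3727
Numerator Σ_{t=1}^{10}(x_t−x̄)(x_{t+1}−x̄) = 126.8674
Denominator Σ(x_t−x̄)² = 159.1618
r_1 = 126.8674 / 159.1618 = 0.797

0.797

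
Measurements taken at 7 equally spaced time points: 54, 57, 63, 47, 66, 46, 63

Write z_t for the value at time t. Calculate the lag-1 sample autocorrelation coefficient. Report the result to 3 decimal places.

-0.832

Mean z̄ = (54 + 57 + 63 + 47 + 66 + 46 + 63)/7 = 56.5714
Deviations from mean: -2.5714, 0.4286, 6.4286, -9.5714, 9.4286, -10.5714, 6.4286
Σ(z_t−z̄)(z_{t+1}−z̄) = (-1.1020) + (2.7551) + (-61.5306) + (-90.2449) + (-99.6735) + (-67.9592) = -317.7551
Denominator Σ(z_t−z̄)² = 381.7143
r_1 = -317.7551 / 381.7143 = -0.832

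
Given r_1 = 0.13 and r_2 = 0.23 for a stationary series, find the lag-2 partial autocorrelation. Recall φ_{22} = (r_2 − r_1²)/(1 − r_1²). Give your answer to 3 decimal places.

0.217

φ_{22} = (r_2 − r_1²) / (1 − r_1²)
r_1² = (0.13)² = 0.0169
Numerator = 0.23 − 0.0169 = 0.2131; denominator = 1 − 0.0169 = 0.9831
φ_{22} = 0.2131 / 0.9831 = 0.217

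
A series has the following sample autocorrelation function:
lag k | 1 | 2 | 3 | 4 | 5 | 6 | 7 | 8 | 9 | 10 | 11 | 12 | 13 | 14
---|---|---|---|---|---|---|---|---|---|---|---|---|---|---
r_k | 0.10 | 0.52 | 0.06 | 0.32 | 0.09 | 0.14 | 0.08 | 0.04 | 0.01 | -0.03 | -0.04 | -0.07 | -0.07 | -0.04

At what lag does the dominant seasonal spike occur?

The largest autocorrelation is r_2 = 0.52, with a weaker echo at lag 4 (0.32); the remaining lags stay at or below 0.14.
The dominant spike at lag 2 indicates a seasonal period of 2.

2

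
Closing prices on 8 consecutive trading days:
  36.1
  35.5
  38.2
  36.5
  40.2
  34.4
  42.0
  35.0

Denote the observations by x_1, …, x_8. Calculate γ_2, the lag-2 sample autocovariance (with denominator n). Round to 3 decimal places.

Mean x̄ = (36.1 + 35.5 + 38.2 + 36.5 + 40.2 + 34.4 + 42.0 + 35.0)/8 = 37.2375
Σ_{t=1}^{6}(x_t−x̄)(x_{t+2}−x̄) = 25.5884
γ_2 = 25.5884 / 8 = 3.199

3.199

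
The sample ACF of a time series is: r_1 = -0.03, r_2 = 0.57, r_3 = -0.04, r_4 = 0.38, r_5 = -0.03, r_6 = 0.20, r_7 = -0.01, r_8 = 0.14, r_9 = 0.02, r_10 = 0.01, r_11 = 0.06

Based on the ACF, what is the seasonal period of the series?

The largest autocorrelation is r_2 = 0.57, with weaker echoes at lags 4 (0.38) and 6 (0.20); the remaining lags stay at or below 0.14.
The dominant spike at lag 2 indicates a seasonal period of 2.

2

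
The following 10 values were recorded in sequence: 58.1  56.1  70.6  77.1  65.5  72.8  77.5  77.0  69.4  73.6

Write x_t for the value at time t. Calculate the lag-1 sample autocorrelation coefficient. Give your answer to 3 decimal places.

0.348

Mean x̄ = (58.1 + 56.1 + 70.6 + 77.1 + 65.5 + 72.8 + 77.5 + 77.0 + 69.4 + 73.6)/10 = 69.7700
Numerator Σ_{t=1}^{9}(x_t−x̄)(x_{t+1}−x̄) = 185.2471
Denominator Σ(x_t−x̄)² = 531.7210
r_1 = 185.2471 / 531.7210 = 0.348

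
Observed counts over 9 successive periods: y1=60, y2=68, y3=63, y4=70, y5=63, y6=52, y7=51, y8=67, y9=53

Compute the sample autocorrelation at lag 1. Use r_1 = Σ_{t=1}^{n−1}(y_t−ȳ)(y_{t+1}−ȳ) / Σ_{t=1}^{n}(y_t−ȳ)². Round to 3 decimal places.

Mean ȳ = (60 + 68 + 63 + 70 + 63 + 52 + 51 + 67 + 53)/9 = 60.7778
Numerator Σ_{t=1}^{8}(y_t−ȳ)(y_{t+1}−ȳ) = 8.5062
Denominator Σ(y_t−ȳ)² = 419.5556
r_1 = 8.5062 / 419.5556 = 0.020

0.020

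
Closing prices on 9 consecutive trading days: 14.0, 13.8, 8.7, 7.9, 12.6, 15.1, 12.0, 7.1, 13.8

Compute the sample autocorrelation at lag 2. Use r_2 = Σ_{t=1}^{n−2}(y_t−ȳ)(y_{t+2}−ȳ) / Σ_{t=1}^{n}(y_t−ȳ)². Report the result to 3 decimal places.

Mean ȳ = (14.0 + 13.8 + 8.7 + 7.9 + 12.6 + 15.1 + 12.0 + 7.1 + 13.8)/9 = 11.6667
Numerator Σ_{t=1}^{7}(y_t−ȳ)(y_{t+2}−ȳ) = -45.3156
Denominator Σ(y_t−ȳ)² = 71.1600
r_2 = -45.3156 / 71.1600 = -0.637

-0.637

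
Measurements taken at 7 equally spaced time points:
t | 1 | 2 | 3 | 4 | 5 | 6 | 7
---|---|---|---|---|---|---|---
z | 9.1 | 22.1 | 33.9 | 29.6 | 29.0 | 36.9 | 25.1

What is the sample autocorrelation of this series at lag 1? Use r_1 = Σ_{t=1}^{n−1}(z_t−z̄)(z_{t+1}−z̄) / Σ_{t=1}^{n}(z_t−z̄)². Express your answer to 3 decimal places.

Mean z̄ = (9.1 + 22.1 + 33.9 + 29.6 + 29.0 + 36.9 + 25.1)/7 = 26.5286
Deviations from mean: -17.4286, -4.4286, 7.3714, 3.0714, 2.4714, 10.3714, -1.4286
Numerator Σ_{t=1}^{6}(z_t−z̄)(z_{t+1}−z̄) = 85.5863
Denominator Σ(z_t−z̄)² = 502.8543
r_1 = 85.5863 / 502.8543 = 0.170

0.170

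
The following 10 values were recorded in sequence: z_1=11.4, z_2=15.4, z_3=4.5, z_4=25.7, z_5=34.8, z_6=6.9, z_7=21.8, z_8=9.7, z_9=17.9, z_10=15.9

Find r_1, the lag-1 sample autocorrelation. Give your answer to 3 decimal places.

-0.258

Mean z̄ = (11.4 + 15.4 + 4.5 + 25.7 + 34.8 + 6.9 + 21.8 + 9.7 + 17.9 + 15.9)/10 = 16.4000
Numerator Σ_{t=1}^{9}(z_t−z̄)(z_{t+1}−z̄) = -195.7300
Denominator Σ(z_t−z̄)² = 759.4600
r_1 = -195.7300 / 759.4600 = -0.258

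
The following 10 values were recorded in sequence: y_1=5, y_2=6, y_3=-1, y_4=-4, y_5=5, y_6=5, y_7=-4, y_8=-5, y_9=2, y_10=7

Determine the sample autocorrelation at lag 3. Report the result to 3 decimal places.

Mean ȳ = (5 + 6 − 1 − 4 + 5 + 5 − 4 − 5 + 2 + 7)/10 = 1.6000
Numerator Σ_{t=1}^{7}(y_t−ȳ)(y_{t+3}−ȳ) = -32.8800
Denominator Σ(y_t−ȳ)² = 196.4000
r_3 = -32.8800 / 196.4000 = -0.167

-0.167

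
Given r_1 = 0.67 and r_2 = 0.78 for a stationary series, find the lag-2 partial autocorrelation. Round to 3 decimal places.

φ_{22} = (r_2 − r_1²) / (1 − r_1²)
r_1² = (0.67)² = 0.4489
Numerator = 0.78 − 0.4489 = 0.3311; denominator = 1 − 0.4489 = 0.5511
φ_{22} = 0.3311 / 0.5511 = 0.601

0.601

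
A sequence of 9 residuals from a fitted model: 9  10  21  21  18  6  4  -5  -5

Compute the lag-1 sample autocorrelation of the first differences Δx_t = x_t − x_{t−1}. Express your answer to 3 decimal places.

0.178

First differences Δx: 1, 11, 0, -3, -12, -2, -9, 0
Mean of differences = -1.7500
Numerator Σ(Δx_t−Δx̄)(Δx_{t+1}−Δx̄) = 59.6875
Denominator Σ(Δx_t−Δx̄)² = 335.5000
r_1(Δx) = 59.6875 / 335.5000 = 0.178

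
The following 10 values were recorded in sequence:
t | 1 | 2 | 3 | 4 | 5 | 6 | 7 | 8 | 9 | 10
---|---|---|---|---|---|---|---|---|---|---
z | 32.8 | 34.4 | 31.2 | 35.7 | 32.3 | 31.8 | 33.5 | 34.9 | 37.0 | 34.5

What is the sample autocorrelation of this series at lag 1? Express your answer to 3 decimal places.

-0.031

Mean z̄ = (32.8 + 34.4 + 31.2 + 35.7 + 32.3 + 31.8 + 33.5 + 34.9 + 37.0 + 34.5)/10 = 33.8100
Numerator Σ_{t=1}^{9}(z_t−z̄)(z_{t+1}−z̄) = -0.9241
Denominator Σ(z_t−z̄)² = 30.0090
r_1 = -0.9241 / 30.0090 = -0.031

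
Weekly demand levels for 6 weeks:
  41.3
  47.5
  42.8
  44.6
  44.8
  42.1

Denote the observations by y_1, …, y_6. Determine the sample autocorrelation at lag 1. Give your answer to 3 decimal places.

Mean ȳ = (41.3 + 47.5 + 42.8 + 44.6 + 44.8 + 42.1)/6 = 43.8500
Deviations from mean: -2.5500, 3.6500, -1.0500, 0.7500, 0.9500, -1.7500
Numerator Σ_{t=1}^{5}(y_t−ȳ)(y_{t+1}−ȳ) = -14.8775
Denominator Σ(y_t−ȳ)² = 25.4550
r_1 = -14.8775 / 25.4550 = -0.584

-0.584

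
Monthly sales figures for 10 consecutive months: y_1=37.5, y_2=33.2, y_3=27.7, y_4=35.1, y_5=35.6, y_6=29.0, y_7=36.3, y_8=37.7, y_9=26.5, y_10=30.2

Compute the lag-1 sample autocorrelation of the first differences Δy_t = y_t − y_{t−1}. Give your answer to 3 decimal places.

-0.351

First differences Δy: -4.3, -5.5, 7.4, 0.5, -6.6, 7.3, 1.4, -11.2, 3.7
Mean of differences = -0.8111
Numerator Σ(Δy_t−Δȳ)(Δy_{t+1}−Δȳ) = -117.8223
Denominator Σ(Δy_t−Δȳ)² = 335.7689
r_1(Δy) = -117.8223 / 335.7689 = -0.351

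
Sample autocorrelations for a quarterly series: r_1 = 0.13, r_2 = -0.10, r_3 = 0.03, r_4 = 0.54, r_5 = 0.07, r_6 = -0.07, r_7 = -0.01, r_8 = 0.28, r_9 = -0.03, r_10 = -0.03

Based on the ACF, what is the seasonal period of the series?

4

The largest autocorrelation is r_4 = 0.54, with a weaker echo at lag 8 (0.28); the remaining lags stay at or below 0.13.
The dominant spike at lag 4 indicates a seasonal period of 4.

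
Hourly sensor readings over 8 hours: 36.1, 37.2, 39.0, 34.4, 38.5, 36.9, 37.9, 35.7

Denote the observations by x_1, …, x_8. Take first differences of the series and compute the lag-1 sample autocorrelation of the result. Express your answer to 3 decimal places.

-0.699

First differences Δx: 1.1, 1.8, -4.6, 4.1, -1.6, 1.0, -2.2
Mean of differences = -0.0571
Numerator Σ(Δx_t−Δx̄)(Δx_{t+1}−Δx̄) = -35.4833
Denominator Σ(Δx_t−Δx̄)² = 50.7971
r_1(Δx) = -35.4833 / 50.7971 = -0.699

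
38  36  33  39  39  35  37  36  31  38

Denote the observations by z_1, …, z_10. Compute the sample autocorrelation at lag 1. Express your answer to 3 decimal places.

Mean z̄ = (38 + 36 + 33 + 39 + 39 + 35 + 37 + 36 + 31 + 38)/10 = 36.2000
Numerator Σ_{t=1}^{9}(z_t−z̄)(z_{t+1}−z̄) = -13.6400
Denominator Σ(z_t−z̄)² = 61.6000
r_1 = -13.6400 / 61.6000 = -0.221

-0.221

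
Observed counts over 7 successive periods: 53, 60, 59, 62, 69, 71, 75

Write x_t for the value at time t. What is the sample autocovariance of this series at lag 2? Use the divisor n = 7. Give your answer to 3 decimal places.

11.321

Mean x̄ = (53 + 60 + 59 + 62 + 69 + 71 + 75)/7 = 64.1429
Deviations: -11.1429, -4.1429, -5.1429, -2.1429, 4.8571, 6.8571, 10.8571
Σ_{t=1}^{5}(x_t−x̄)(x_{t+2}−x̄) = 79.2449
γ_2 = 79.2449 / 7 = 11.321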